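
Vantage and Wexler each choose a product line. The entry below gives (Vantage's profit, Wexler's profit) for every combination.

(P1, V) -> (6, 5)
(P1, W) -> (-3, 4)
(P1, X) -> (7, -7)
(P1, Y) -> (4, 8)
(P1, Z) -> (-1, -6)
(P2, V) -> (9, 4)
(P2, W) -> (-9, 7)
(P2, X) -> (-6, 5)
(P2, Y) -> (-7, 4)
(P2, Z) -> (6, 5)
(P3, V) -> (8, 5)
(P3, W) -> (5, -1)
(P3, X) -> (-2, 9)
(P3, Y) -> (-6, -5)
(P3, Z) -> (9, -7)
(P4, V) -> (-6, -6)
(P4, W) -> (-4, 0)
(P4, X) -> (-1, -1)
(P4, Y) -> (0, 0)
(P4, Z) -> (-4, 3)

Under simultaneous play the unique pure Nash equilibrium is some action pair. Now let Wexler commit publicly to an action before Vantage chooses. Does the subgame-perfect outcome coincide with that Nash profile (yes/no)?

yes

Backward induction with Wexler moving first.
- V → Vantage plays P2 (best of 6, 9, 8, -6); Wexler gets 4.
- W → Vantage plays P3 (best of -3, -9, 5, -4); Wexler gets -1.
- X → Vantage plays P1 (best of 7, -6, -2, -1); Wexler gets -7.
- Y → Vantage plays P1 (best of 4, -7, -6, 0); Wexler gets 8.
- Z → Vantage plays P3 (best of -1, 6, 9, -4); Wexler gets -7.
Among 4, -1, -7, 8, -7, the best is 8 at Y. Subgame-perfect outcome: (P1, Y) with payoffs (4, 8).
Under simultaneous play:
Vantage's best replies: V→P2; W→P3; X→P1; Y→P1; Z→P3.
Wexler's best replies: P1→Y; P2→W; P3→X; P4→Z.
The unique mutual best reply is (P1, Y), giving (4, 8).
Sequential outcome (P1, Y) coincides with the Nash profile (P1, Y).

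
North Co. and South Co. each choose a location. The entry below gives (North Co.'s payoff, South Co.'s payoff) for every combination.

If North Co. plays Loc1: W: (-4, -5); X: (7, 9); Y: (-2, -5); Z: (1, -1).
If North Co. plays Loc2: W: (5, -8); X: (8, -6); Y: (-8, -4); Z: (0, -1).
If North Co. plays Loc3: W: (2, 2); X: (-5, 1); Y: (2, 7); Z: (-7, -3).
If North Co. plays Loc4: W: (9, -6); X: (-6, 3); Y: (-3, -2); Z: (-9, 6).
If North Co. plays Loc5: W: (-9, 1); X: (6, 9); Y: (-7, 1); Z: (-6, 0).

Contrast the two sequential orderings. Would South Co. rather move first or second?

second

If North Co. leads: South Co.'s best replies are Loc1→X, Loc2→Z, Loc3→Y, Loc4→Z, Loc5→X; North Co.'s induced payoffs 7, 0, 2, -9, 6; outcome (Loc1, X), payoffs (7, 9).
If South Co. leads: North Co.'s best replies are W→Loc4, X→Loc2, Y→Loc3, Z→Loc1; South Co.'s induced payoffs -6, -6, 7, -1; outcome (Loc3, Y), payoffs (2, 7).
South Co. gets 7 moving first and 9 moving second, so South Co. prefers to move second.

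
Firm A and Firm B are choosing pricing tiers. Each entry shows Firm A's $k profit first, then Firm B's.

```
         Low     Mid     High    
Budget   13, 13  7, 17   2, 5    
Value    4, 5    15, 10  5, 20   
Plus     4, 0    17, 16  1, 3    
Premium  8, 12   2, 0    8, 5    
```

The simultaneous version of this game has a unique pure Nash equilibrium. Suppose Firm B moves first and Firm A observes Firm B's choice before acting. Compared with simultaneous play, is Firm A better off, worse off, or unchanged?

Work backward from Firm A's decision.
- Low: Firm A compares 13, 4, 4, 8 and picks Budget; Firm B would get 13.
- Mid: Firm A compares 7, 15, 17, 2 and picks Plus; Firm B would get 16.
- High: Firm A compares 2, 5, 1, 8 and picks Premium; Firm B would get 5.
Among 13, 16, 5, the best is 16 at Mid. Subgame-perfect outcome: (Plus, Mid) with payoffs (17, 16).
For the simultaneous game, intersect best replies.
Firm A's best replies: Low→Budget; Mid→Plus; High→Premium.
Firm B's best replies: Budget→Mid; Value→High; Plus→Mid; Premium→Low.
The unique mutual best reply is (Plus, Mid), giving (17, 16).
Firm A earns 17 sequentially versus 17 at the Nash outcome: unchanged.

unchanged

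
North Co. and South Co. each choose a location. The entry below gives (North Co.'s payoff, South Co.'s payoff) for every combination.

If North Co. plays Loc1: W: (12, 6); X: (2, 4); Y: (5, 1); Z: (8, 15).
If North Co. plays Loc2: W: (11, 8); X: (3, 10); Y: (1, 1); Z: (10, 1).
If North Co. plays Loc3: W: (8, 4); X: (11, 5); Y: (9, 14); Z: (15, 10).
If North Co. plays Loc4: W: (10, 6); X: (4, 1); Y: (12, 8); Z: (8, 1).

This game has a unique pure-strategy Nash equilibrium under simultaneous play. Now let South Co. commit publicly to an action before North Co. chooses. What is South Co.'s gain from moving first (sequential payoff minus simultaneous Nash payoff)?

Backward induction with South Co. moving first.
- W: BR = Loc1, leader payoff 6.
- X: BR = Loc3, leader payoff 5.
- Y: BR = Loc4, leader payoff 8.
- Z: BR = Loc3, leader payoff 10.
Maximizing over 6, 5, 8, 10, South Co. chooses Z. Subgame-perfect outcome: (Loc3, Z) with payoffs (15, 10).
Under simultaneous play:
North Co.'s best replies: W→Loc1; X→Loc3; Y→Loc4; Z→Loc3.
South Co.'s best replies: Loc1→Z; Loc2→X; Loc3→Y; Loc4→Y.
The unique mutual best reply is (Loc4, Y), giving (12, 8).
South Co.'s commitment gain: 10 − 8 = 2.

2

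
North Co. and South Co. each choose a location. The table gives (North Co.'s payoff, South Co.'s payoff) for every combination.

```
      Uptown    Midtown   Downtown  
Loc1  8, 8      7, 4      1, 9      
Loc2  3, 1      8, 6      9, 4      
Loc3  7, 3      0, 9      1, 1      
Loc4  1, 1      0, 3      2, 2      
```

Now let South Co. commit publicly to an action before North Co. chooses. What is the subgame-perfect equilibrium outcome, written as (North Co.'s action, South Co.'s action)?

North Co. best-responds to each possible South Co. move:
- Uptown: North Co. compares 8, 3, 7, 1 and picks Loc1; South Co. would get 8.
- Midtown: North Co. compares 7, 8, 0, 0 and picks Loc2; South Co. would get 6.
- Downtown: North Co. compares 1, 9, 1, 2 and picks Loc2; South Co. would get 4.
Among 8, 6, 4, the best is 8 at Uptown. Subgame-perfect outcome: (Loc1, Uptown) with payoffs (8, 8).

(Loc1, Uptown)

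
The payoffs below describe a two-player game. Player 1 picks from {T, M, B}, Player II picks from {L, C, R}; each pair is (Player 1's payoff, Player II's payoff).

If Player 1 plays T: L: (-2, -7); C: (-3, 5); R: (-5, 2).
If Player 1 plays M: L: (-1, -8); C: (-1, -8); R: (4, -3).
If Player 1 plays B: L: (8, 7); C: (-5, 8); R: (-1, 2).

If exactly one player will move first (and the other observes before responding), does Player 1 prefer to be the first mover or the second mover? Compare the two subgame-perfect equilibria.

If Player 1 leads: Player II's best replies are T→C, M→R, B→C; Player 1's induced payoffs -3, 4, -5; outcome (M, R), payoffs (4, -3).
If Player II leads: Player 1's best replies are L→B, C→M, R→M; Player II's induced payoffs 7, -8, -3; outcome (B, L), payoffs (8, 7).
Player 1 gets 4 moving first and 8 moving second, so Player 1 prefers to move second.

second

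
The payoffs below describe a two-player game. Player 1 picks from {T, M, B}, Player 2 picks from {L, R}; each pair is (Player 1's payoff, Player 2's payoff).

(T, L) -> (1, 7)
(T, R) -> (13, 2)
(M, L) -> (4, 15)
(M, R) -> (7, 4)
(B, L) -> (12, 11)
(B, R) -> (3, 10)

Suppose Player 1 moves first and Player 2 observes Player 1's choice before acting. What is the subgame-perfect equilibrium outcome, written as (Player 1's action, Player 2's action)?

Player 2 best-responds to each possible Player 1 move:
- T → Player 2 plays L (best of 7, 2); Player 1 gets 1.
- M → Player 2 plays L (best of 15, 4); Player 1 gets 4.
- B → Player 2 plays L (best of 11, 10); Player 1 gets 12.
Player 1's induced payoffs are 1, 4, 12, so Player 1 commits to B. Subgame-perfect outcome: (B, L) with payoffs (12, 11).

(B, L)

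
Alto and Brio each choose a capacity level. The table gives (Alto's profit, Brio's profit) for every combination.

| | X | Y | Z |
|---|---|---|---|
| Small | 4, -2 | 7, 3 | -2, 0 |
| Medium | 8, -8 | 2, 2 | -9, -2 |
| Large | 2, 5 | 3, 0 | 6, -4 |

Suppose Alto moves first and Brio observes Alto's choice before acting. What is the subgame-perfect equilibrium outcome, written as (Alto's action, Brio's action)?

(Small, Y)

Backward induction with Alto moving first.
- Small: Brio compares -2, 3, 0 and picks Y; Alto would get 7.
- Medium: Brio compares -8, 2, -2 and picks Y; Alto would get 2.
- Large: Brio compares 5, 0, -4 and picks X; Alto would get 2.
Alto's induced payoffs are 7, 2, 2, so Alto commits to Small. Subgame-perfect outcome: (Small, Y) with payoffs (7, 3).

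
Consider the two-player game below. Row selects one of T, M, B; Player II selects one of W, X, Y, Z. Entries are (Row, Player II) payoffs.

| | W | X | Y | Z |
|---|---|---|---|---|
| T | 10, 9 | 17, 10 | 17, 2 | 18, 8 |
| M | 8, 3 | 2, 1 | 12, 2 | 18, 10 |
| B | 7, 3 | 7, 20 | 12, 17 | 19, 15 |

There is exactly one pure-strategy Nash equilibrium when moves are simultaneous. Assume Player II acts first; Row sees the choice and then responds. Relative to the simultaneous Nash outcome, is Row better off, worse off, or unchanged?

Solve by backward induction (Player II leads).
- W: BR = T, leader payoff 9.
- X: BR = T, leader payoff 10.
- Y: BR = T, leader payoff 2.
- Z: BR = B, leader payoff 15.
Among 9, 10, 2, 15, the best is 15 at Z. Subgame-perfect outcome: (B, Z) with payoffs (19, 15).
Now find the simultaneous Nash equilibrium.
Row's best replies: W→T; X→T; Y→T; Z→B.
Player II's best replies: T→X; M→Z; B→X.
Only (T, X) has each player best-responding; Nash payoffs (17, 10).
Row earns 19 sequentially versus 17 at the Nash outcome: better off.

better off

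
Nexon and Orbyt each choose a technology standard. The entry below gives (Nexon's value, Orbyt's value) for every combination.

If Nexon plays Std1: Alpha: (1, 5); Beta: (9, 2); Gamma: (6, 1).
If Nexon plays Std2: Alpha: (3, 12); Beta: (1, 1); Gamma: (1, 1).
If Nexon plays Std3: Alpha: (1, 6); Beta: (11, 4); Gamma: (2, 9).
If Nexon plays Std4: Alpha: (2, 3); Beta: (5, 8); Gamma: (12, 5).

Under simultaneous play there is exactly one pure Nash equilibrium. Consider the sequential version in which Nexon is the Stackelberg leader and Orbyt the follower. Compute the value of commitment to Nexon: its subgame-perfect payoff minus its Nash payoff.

2

Backward induction with Nexon moving first.
- Std1 → Orbyt plays Alpha (best of 5, 2, 1); Nexon gets 1.
- Std2 → Orbyt plays Alpha (best of 12, 1, 1); Nexon gets 3.
- Std3 → Orbyt plays Gamma (best of 6, 4, 9); Nexon gets 2.
- Std4 → Orbyt plays Beta (best of 3, 8, 5); Nexon gets 5.
Among 1, 3, 2, 5, the best is 5 at Std4. Subgame-perfect outcome: (Std4, Beta) with payoffs (5, 8).
Under simultaneous play:
Nexon's best replies: Alpha→Std2; Beta→Std3; Gamma→Std4.
Orbyt's best replies: Std1→Alpha; Std2→Alpha; Std3→Gamma; Std4→Beta.
The unique mutual best reply is (Std2, Alpha), giving (3, 12).
Nexon's commitment gain: 5 − 3 = 2.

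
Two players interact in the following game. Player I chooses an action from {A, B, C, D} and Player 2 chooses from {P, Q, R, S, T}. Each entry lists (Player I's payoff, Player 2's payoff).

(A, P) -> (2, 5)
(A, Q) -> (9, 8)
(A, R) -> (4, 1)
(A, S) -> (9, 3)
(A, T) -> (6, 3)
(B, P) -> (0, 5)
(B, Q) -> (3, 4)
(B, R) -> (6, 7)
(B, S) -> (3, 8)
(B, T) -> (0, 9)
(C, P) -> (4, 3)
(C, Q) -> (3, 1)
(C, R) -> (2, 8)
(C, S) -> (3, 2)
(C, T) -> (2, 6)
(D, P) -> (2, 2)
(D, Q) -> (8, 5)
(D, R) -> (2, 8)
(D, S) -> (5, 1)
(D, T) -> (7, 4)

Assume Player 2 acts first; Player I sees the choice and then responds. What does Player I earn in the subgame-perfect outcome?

Work backward from Player I's decision.
- P: Player I compares 2, 0, 4, 2 and picks C; Player 2 would get 3.
- Q: Player I compares 9, 3, 3, 8 and picks A; Player 2 would get 8.
- R: Player I compares 4, 6, 2, 2 and picks B; Player 2 would get 7.
- S: Player I compares 9, 3, 3, 5 and picks A; Player 2 would get 3.
- T: Player I compares 6, 0, 2, 7 and picks D; Player 2 would get 4.
Among 3, 8, 7, 3, 4, the best is 8 at Q. Subgame-perfect outcome: (A, Q) with payoffs (9, 8).

9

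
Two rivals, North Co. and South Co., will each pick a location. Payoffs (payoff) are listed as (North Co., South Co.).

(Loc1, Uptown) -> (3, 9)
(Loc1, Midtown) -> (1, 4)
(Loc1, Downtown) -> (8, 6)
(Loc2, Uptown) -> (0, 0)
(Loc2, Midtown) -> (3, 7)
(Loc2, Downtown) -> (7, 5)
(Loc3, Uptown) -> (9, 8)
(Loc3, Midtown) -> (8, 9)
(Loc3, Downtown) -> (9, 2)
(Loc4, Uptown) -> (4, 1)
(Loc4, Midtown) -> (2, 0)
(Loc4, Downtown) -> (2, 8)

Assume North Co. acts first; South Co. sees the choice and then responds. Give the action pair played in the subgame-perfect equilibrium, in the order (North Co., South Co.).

Solve by backward induction (North Co. leads).
- Loc1: South Co. compares 9, 4, 6 and picks Uptown; North Co. would get 3.
- Loc2: South Co. compares 0, 7, 5 and picks Midtown; North Co. would get 3.
- Loc3: South Co. compares 8, 9, 2 and picks Midtown; North Co. would get 8.
- Loc4: South Co. compares 1, 0, 8 and picks Downtown; North Co. would get 2.
Maximizing over 3, 3, 8, 2, North Co. chooses Loc3. Subgame-perfect outcome: (Loc3, Midtown) with payoffs (8, 9).

(Loc3, Midtown)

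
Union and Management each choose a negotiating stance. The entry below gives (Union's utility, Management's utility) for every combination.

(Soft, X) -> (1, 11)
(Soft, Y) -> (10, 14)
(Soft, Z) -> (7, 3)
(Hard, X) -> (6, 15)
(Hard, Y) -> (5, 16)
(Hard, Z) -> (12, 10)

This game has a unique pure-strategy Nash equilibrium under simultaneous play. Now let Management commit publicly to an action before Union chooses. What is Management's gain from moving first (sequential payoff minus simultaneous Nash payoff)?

Union best-responds to each possible Management move:
- X → Union plays Hard (best of 1, 6); Management gets 15.
- Y → Union plays Soft (best of 10, 5); Management gets 14.
- Z → Union plays Hard (best of 7, 12); Management gets 10.
Among 15, 14, 10, the best is 15 at X. Subgame-perfect outcome: (Hard, X) with payoffs (6, 15).
Now find the simultaneous Nash equilibrium.
Union's best replies: X→Hard; Y→Soft; Z→Hard.
Management's best replies: Soft→Y; Hard→Y.
The unique mutual best reply is (Soft, Y), giving (10, 14).
Management's commitment gain: 15 − 14 = 1.

1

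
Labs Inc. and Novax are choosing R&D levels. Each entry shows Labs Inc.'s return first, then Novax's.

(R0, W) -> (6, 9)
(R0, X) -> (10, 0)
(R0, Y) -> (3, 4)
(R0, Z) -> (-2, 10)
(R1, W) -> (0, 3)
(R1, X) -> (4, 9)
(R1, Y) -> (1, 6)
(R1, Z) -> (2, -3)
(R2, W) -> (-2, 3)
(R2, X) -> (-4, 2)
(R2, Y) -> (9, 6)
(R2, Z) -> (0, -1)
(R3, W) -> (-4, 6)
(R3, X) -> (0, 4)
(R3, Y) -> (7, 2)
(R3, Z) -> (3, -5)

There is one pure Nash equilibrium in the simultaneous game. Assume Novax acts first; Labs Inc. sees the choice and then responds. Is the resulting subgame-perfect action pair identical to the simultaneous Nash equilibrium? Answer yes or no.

Labs Inc. best-responds to each possible Novax move:
- W: BR = R0, leader payoff 9.
- X: BR = R0, leader payoff 0.
- Y: BR = R2, leader payoff 6.
- Z: BR = R3, leader payoff -5.
Among 9, 0, 6, -5, the best is 9 at W. Subgame-perfect outcome: (R0, W) with payoffs (6, 9).
For the simultaneous game, intersect best replies.
Labs Inc.'s best replies: W→R0; X→R0; Y→R2; Z→R3.
Novax's best replies: R0→Z; R1→X; R2→Y; R3→W.
Only (R2, Y) has each player best-responding; Nash payoffs (9, 6).
Sequential outcome (R0, W) differs from the Nash profile (R2, Y).

no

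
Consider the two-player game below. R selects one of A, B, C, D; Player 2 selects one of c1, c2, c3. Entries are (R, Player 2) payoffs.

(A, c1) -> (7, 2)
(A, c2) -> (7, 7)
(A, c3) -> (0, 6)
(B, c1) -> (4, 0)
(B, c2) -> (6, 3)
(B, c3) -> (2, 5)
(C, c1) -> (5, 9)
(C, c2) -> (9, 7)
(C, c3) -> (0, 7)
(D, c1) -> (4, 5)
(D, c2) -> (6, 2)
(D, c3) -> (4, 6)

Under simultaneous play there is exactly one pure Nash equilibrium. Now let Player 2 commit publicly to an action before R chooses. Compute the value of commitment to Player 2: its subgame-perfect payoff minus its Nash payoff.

1

Work backward from R's decision.
- c1 → R plays A (best of 7, 4, 5, 4); Player 2 gets 2.
- c2 → R plays C (best of 7, 6, 9, 6); Player 2 gets 7.
- c3 → R plays D (best of 0, 2, 0, 4); Player 2 gets 6.
Maximizing over 2, 7, 6, Player 2 chooses c2. Subgame-perfect outcome: (C, c2) with payoffs (9, 7).
Under simultaneous play:
R's best replies: c1→A; c2→C; c3→D.
Player 2's best replies: A→c2; B→c3; C→c1; D→c3.
Only (D, c3) has each player best-responding; Nash payoffs (4, 6).
Player 2's commitment gain: 7 − 6 = 1.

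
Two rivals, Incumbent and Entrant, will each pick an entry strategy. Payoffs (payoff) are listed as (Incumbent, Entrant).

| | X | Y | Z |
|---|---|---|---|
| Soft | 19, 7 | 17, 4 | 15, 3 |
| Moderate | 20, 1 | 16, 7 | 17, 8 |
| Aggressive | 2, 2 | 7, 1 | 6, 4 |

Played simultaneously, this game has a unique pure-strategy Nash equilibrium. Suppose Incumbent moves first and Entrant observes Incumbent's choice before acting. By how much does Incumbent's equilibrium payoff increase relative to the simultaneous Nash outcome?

Entrant best-responds to each possible Incumbent move:
- Soft → Entrant plays X (best of 7, 4, 3); Incumbent gets 19.
- Moderate → Entrant plays Z (best of 1, 7, 8); Incumbent gets 17.
- Aggressive → Entrant plays Z (best of 2, 1, 4); Incumbent gets 6.
Maximizing over 19, 17, 6, Incumbent chooses Soft. Subgame-perfect outcome: (Soft, X) with payoffs (19, 7).
For the simultaneous game, intersect best replies.
Incumbent's best replies: X→Moderate; Y→Soft; Z→Moderate.
Entrant's best replies: Soft→X; Moderate→Z; Aggressive→Z.
The unique mutual best reply is (Moderate, Z), giving (17, 8).
Incumbent's commitment gain: 19 − 17 = 2.

2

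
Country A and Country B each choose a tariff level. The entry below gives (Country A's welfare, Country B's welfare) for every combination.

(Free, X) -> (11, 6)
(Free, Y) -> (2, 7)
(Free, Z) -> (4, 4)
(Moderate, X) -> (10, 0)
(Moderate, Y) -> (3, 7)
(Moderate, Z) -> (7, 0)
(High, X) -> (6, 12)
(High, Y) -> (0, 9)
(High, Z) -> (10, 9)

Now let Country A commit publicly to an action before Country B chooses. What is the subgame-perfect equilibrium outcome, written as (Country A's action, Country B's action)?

(High, X)

Country B best-responds to each possible Country A move:
- Free: BR = Y, leader payoff 2.
- Moderate: BR = Y, leader payoff 3.
- High: BR = X, leader payoff 6.
Maximizing over 2, 3, 6, Country A chooses High. Subgame-perfect outcome: (High, X) with payoffs (6, 12).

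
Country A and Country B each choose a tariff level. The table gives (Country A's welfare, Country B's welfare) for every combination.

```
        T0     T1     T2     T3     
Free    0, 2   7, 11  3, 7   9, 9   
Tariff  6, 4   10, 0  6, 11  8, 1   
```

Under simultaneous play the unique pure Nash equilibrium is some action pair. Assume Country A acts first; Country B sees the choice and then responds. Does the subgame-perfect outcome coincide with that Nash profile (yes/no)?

no

Solve by backward induction (Country A leads).
- Free: BR = T1, leader payoff 7.
- Tariff: BR = T2, leader payoff 6.
Maximizing over 7, 6, Country A chooses Free. Subgame-perfect outcome: (Free, T1) with payoffs (7, 11).
For the simultaneous game, intersect best replies.
Country A's best replies: T0→Tariff; T1→Tariff; T2→Tariff; T3→Free.
Country B's best replies: Free→T1; Tariff→T2.
Only (Tariff, T2) has each player best-responding; Nash payoffs (6, 11).
Sequential outcome (Free, T1) differs from the Nash profile (Tariff, T2).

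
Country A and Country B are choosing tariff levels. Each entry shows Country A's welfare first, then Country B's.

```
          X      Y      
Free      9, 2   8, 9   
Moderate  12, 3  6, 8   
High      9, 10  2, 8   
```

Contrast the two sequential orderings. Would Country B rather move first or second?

If Country A leads: Country B's best replies are Free→Y, Moderate→Y, High→X; Country A's induced payoffs 8, 6, 9; outcome (High, X), payoffs (9, 10).
If Country B leads: Country A's best replies are X→Moderate, Y→Free; Country B's induced payoffs 3, 9; outcome (Free, Y), payoffs (8, 9).
Country B gets 9 moving first and 10 moving second, so Country B prefers to move second.

second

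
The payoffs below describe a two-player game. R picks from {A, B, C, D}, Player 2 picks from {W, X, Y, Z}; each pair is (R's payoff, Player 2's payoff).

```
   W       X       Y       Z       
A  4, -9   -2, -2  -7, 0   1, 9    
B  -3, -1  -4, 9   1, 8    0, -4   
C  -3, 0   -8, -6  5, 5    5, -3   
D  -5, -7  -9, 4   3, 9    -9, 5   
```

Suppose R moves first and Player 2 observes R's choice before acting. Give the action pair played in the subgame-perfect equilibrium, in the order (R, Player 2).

Solve by backward induction (R leads).
- A: BR = Z, leader payoff 1.
- B: BR = X, leader payoff -4.
- C: BR = Y, leader payoff 5.
- D: BR = Y, leader payoff 3.
R's induced payoffs are 1, -4, 5, 3, so R commits to C. Subgame-perfect outcome: (C, Y) with payoffs (5, 5).

(C, Y)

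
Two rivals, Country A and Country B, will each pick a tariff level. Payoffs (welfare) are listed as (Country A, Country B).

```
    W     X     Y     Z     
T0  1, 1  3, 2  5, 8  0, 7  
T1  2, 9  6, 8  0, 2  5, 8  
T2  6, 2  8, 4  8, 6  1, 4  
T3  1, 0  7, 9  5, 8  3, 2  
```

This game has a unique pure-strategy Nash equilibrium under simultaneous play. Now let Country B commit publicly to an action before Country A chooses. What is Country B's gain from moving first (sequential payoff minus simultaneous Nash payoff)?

Work backward from Country A's decision.
- W → Country A plays T2 (best of 1, 2, 6, 1); Country B gets 2.
- X → Country A plays T2 (best of 3, 6, 8, 7); Country B gets 4.
- Y → Country A plays T2 (best of 5, 0, 8, 5); Country B gets 6.
- Z → Country A plays T1 (best of 0, 5, 1, 3); Country B gets 8.
Country B's induced payoffs are 2, 4, 6, 8, so Country B commits to Z. Subgame-perfect outcome: (T1, Z) with payoffs (5, 8).
For the simultaneous game, intersect best replies.
Country A's best replies: W→T2; X→T2; Y→T2; Z→T1.
Country B's best replies: T0→Y; T1→W; T2→Y; T3→X.
The unique mutual best reply is (T2, Y), giving (8, 6).
Country B's commitment gain: 8 − 6 = 2.

2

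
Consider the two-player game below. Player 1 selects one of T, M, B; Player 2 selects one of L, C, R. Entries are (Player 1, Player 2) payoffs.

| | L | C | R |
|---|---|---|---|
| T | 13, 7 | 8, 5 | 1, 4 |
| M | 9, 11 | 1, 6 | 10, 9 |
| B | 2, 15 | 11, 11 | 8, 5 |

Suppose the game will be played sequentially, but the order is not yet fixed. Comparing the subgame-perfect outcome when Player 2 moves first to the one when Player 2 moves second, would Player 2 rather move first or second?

If Player 1 leads: Player 2's best replies are T→L, M→L, B→L; Player 1's induced payoffs 13, 9, 2; outcome (T, L), payoffs (13, 7).
If Player 2 leads: Player 1's best replies are L→T, C→B, R→M; Player 2's induced payoffs 7, 11, 9; outcome (B, C), payoffs (11, 11).
Player 2 gets 11 moving first and 7 moving second, so Player 2 prefers to move first.

first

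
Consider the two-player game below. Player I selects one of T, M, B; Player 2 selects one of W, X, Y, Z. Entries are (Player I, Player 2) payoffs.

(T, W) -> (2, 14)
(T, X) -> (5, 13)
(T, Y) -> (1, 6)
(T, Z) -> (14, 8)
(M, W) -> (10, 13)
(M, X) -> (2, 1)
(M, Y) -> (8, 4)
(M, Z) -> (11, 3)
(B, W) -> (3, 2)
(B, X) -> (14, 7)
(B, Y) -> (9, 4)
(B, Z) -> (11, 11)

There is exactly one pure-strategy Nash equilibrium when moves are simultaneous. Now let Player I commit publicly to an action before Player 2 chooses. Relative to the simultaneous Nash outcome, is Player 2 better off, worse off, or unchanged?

worse off

Backward induction with Player I moving first.
- T → Player 2 plays W (best of 14, 13, 6, 8); Player I gets 2.
- M → Player 2 plays W (best of 13, 1, 4, 3); Player I gets 10.
- B → Player 2 plays Z (best of 2, 7, 4, 11); Player I gets 11.
Among 2, 10, 11, the best is 11 at B. Subgame-perfect outcome: (B, Z) with payoffs (11, 11).
Now find the simultaneous Nash equilibrium.
Player I's best replies: W→M; X→B; Y→B; Z→T.
Player 2's best replies: T→W; M→W; B→Z.
The unique mutual best reply is (M, W), giving (10, 13).
Player 2 earns 11 sequentially versus 13 at the Nash outcome: worse off.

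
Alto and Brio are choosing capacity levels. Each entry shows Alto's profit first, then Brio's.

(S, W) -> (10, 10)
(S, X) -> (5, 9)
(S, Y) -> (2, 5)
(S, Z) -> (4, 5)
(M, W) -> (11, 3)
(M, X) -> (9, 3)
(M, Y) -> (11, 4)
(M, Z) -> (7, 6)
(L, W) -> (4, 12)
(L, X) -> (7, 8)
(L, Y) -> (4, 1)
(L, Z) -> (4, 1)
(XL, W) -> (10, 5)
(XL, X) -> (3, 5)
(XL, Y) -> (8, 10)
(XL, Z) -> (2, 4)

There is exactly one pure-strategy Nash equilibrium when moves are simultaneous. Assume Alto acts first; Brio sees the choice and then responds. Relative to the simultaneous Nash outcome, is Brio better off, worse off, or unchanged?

better off

Solve by backward induction (Alto leads).
- S: BR = W, leader payoff 10.
- M: BR = Z, leader payoff 7.
- L: BR = W, leader payoff 4.
- XL: BR = Y, leader payoff 8.
Among 10, 7, 4, 8, the best is 10 at S. Subgame-perfect outcome: (S, W) with payoffs (10, 10).
For the simultaneous game, intersect best replies.
Alto's best replies: W→M; X→M; Y→M; Z→M.
Brio's best replies: S→W; M→Z; L→W; XL→Y.
Only (M, Z) has each player best-responding; Nash payoffs (7, 6).
Brio earns 10 sequentially versus 6 at the Nash outcome: better off.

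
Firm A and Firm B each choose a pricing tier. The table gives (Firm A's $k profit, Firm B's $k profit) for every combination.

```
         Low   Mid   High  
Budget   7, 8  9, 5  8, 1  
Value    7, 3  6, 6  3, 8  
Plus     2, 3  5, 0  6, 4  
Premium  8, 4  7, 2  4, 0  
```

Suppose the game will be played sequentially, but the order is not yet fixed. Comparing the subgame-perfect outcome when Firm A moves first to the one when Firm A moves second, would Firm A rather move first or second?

If Firm A leads: Firm B's best replies are Budget→Low, Value→High, Plus→High, Premium→Low; Firm A's induced payoffs 7, 3, 6, 8; outcome (Premium, Low), payoffs (8, 4).
If Firm B leads: Firm A's best replies are Low→Premium, Mid→Budget, High→Budget; Firm B's induced payoffs 4, 5, 1; outcome (Budget, Mid), payoffs (9, 5).
Firm A gets 8 moving first and 9 moving second, so Firm A prefers to move second.

second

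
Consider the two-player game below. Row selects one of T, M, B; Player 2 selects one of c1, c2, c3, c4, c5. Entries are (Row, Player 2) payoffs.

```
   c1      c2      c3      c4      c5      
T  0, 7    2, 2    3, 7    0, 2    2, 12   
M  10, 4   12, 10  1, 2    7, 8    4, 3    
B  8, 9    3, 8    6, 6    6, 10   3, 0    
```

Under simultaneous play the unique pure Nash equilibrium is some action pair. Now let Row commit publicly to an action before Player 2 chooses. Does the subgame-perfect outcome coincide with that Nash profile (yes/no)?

Player 2 best-responds to each possible Row move:
- T → Player 2 plays c5 (best of 7, 2, 7, 2, 12); Row gets 2.
- M → Player 2 plays c2 (best of 4, 10, 2, 8, 3); Row gets 12.
- B → Player 2 plays c4 (best of 9, 8, 6, 10, 0); Row gets 6.
Row's induced payoffs are 2, 12, 6, so Row commits to M. Subgame-perfect outcome: (M, c2) with payoffs (12, 10).
Now find the simultaneous Nash equilibrium.
Row's best replies: c1→M; c2→M; c3→B; c4→M; c5→M.
Player 2's best replies: T→c5; M→c2; B→c4.
Only (M, c2) has each player best-responding; Nash payoffs (12, 10).
Sequential outcome (M, c2) coincides with the Nash profile (M, c2).

yes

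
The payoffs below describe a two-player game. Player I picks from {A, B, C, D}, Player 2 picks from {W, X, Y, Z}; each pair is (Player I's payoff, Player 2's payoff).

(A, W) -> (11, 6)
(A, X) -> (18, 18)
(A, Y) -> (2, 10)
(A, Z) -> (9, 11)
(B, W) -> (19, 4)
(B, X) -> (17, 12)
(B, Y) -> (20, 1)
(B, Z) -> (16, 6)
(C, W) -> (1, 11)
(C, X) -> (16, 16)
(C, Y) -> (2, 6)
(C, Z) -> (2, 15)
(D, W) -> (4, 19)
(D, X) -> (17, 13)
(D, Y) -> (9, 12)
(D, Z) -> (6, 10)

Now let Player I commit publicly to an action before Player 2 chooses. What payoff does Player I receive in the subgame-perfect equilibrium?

18

Solve by backward induction (Player I leads).
- A → Player 2 plays X (best of 6, 18, 10, 11); Player I gets 18.
- B → Player 2 plays X (best of 4, 12, 1, 6); Player I gets 17.
- C → Player 2 plays X (best of 11, 16, 6, 15); Player I gets 16.
- D → Player 2 plays W (best of 19, 13, 12, 10); Player I gets 4.
Player I's induced payoffs are 18, 17, 16, 4, so Player I commits to A. Subgame-perfect outcome: (A, X) with payoffs (18, 18).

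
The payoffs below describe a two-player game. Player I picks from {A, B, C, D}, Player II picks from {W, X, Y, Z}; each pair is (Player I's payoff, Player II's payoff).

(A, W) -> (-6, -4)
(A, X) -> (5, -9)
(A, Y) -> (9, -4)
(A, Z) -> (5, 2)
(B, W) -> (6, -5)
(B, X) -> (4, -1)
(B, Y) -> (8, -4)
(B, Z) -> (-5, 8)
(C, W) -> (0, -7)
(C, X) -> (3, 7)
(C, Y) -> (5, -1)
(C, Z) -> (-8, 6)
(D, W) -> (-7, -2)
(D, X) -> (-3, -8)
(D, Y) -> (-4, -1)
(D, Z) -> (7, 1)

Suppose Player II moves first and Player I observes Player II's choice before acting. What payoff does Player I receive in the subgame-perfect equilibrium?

7

Work backward from Player I's decision.
- W: Player I compares -6, 6, 0, -7 and picks B; Player II would get -5.
- X: Player I compares 5, 4, 3, -3 and picks A; Player II would get -9.
- Y: Player I compares 9, 8, 5, -4 and picks A; Player II would get -4.
- Z: Player I compares 5, -5, -8, 7 and picks D; Player II would get 1.
Maximizing over -5, -9, -4, 1, Player II chooses Z. Subgame-perfect outcome: (D, Z) with payoffs (7, 1).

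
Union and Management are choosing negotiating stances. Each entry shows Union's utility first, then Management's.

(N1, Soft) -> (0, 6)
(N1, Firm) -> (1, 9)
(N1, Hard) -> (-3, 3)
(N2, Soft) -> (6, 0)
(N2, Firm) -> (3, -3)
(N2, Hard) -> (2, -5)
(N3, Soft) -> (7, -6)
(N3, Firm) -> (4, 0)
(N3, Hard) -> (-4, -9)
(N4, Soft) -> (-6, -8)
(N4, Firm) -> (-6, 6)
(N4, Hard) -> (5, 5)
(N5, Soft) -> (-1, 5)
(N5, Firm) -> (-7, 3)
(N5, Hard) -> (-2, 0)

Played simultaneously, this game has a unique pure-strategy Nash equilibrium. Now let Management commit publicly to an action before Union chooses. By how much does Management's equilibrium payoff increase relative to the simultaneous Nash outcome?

Solve by backward induction (Management leads).
- Soft → Union plays N3 (best of 0, 6, 7, -6, -1); Management gets -6.
- Firm → Union plays N3 (best of 1, 3, 4, -6, -7); Management gets 0.
- Hard → Union plays N4 (best of -3, 2, -4, 5, -2); Management gets 5.
Maximizing over -6, 0, 5, Management chooses Hard. Subgame-perfect outcome: (N4, Hard) with payoffs (5, 5).
Now find the simultaneous Nash equilibrium.
Union's best replies: Soft→N3; Firm→N3; Hard→N4.
Management's best replies: N1→Firm; N2→Soft; N3→Firm; N4→Firm; N5→Soft.
Only (N3, Firm) has each player best-responding; Nash payoffs (4, 0).
Management's commitment gain: 5 − 0 = 5.

5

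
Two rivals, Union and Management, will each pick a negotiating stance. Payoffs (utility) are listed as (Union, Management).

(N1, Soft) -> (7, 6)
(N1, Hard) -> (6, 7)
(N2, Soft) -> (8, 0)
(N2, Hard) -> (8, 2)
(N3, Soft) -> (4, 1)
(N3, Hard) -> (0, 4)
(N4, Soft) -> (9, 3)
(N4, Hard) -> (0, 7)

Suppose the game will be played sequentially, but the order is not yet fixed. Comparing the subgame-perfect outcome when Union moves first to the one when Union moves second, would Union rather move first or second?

If Union leads: Management's best replies are N1→Hard, N2→Hard, N3→Hard, N4→Hard; Union's induced payoffs 6, 8, 0, 0; outcome (N2, Hard), payoffs (8, 2).
If Management leads: Union's best replies are Soft→N4, Hard→N2; Management's induced payoffs 3, 2; outcome (N4, Soft), payoffs (9, 3).
Union gets 8 moving first and 9 moving second, so Union prefers to move second.

second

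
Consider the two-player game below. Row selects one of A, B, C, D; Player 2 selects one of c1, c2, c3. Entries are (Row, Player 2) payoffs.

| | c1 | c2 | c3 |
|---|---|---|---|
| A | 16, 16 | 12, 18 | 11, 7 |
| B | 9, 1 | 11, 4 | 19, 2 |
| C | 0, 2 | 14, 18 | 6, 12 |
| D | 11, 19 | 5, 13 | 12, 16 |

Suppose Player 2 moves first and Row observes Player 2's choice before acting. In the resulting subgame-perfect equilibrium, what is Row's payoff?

Backward induction with Player 2 moving first.
- c1 → Row plays A (best of 16, 9, 0, 11); Player 2 gets 16.
- c2 → Row plays C (best of 12, 11, 14, 5); Player 2 gets 18.
- c3 → Row plays B (best of 11, 19, 6, 12); Player 2 gets 2.
Maximizing over 16, 18, 2, Player 2 chooses c2. Subgame-perfect outcome: (C, c2) with payoffs (14, 18).

14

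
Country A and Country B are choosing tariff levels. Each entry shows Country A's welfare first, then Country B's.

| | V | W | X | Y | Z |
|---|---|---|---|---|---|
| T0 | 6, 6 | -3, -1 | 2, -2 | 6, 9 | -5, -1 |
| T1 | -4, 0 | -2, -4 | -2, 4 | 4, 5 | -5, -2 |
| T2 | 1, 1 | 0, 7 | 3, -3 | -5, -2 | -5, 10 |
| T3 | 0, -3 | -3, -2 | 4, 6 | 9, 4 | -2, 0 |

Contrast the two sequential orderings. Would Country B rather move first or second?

second

If Country A leads: Country B's best replies are T0→Y, T1→Y, T2→Z, T3→X; Country A's induced payoffs 6, 4, -5, 4; outcome (T0, Y), payoffs (6, 9).
If Country B leads: Country A's best replies are V→T0, W→T2, X→T3, Y→T3, Z→T3; Country B's induced payoffs 6, 7, 6, 4, 0; outcome (T2, W), payoffs (0, 7).
Country B gets 7 moving first and 9 moving second, so Country B prefers to move second.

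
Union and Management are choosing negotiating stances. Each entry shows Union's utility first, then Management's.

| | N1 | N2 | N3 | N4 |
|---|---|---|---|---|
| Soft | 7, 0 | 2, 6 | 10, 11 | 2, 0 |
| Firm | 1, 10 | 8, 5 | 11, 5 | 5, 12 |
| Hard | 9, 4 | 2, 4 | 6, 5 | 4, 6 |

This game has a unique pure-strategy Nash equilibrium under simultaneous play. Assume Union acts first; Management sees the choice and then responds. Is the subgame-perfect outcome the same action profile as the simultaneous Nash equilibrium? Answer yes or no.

no

Solve by backward induction (Union leads).
- Soft: BR = N3, leader payoff 10.
- Firm: BR = N4, leader payoff 5.
- Hard: BR = N4, leader payoff 4.
Maximizing over 10, 5, 4, Union chooses Soft. Subgame-perfect outcome: (Soft, N3) with payoffs (10, 11).
Under simultaneous play:
Union's best replies: N1→Hard; N2→Firm; N3→Firm; N4→Firm.
Management's best replies: Soft→N3; Firm→N4; Hard→N4.
Only (Firm, N4) has each player best-responding; Nash payoffs (5, 12).
Sequential outcome (Soft, N3) differs from the Nash profile (Firm, N4).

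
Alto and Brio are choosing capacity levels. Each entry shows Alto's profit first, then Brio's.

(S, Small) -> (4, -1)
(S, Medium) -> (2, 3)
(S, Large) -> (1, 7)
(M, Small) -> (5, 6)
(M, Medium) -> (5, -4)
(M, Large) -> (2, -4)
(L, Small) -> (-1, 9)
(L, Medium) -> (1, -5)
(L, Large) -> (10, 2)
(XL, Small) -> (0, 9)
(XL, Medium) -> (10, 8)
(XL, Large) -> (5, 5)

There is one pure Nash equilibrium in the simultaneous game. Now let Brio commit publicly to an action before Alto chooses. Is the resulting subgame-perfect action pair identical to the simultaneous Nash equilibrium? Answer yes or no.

no

Solve by backward induction (Brio leads).
- Small → Alto plays M (best of 4, 5, -1, 0); Brio gets 6.
- Medium → Alto plays XL (best of 2, 5, 1, 10); Brio gets 8.
- Large → Alto plays L (best of 1, 2, 10, 5); Brio gets 2.
Among 6, 8, 2, the best is 8 at Medium. Subgame-perfect outcome: (XL, Medium) with payoffs (10, 8).
For the simultaneous game, intersect best replies.
Alto's best replies: Small→M; Medium→XL; Large→L.
Brio's best replies: S→Large; M→Small; L→Small; XL→Small.
Only (M, Small) has each player best-responding; Nash payoffs (5, 6).
Sequential outcome (XL, Medium) differs from the Nash profile (M, Small).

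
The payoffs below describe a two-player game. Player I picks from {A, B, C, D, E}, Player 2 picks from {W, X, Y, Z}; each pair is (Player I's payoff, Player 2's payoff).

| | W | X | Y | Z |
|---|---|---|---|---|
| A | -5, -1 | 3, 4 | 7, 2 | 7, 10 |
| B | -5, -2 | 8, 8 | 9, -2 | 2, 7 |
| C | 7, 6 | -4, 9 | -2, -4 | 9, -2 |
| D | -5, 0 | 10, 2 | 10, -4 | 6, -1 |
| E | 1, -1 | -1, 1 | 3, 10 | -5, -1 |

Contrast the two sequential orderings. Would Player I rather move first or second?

If Player I leads: Player 2's best replies are A→Z, B→X, C→X, D→X, E→Y; Player I's induced payoffs 7, 8, -4, 10, 3; outcome (D, X), payoffs (10, 2).
If Player 2 leads: Player I's best replies are W→C, X→D, Y→D, Z→C; Player 2's induced payoffs 6, 2, -4, -2; outcome (C, W), payoffs (7, 6).
Player I gets 10 moving first and 7 moving second, so Player I prefers to move first.

first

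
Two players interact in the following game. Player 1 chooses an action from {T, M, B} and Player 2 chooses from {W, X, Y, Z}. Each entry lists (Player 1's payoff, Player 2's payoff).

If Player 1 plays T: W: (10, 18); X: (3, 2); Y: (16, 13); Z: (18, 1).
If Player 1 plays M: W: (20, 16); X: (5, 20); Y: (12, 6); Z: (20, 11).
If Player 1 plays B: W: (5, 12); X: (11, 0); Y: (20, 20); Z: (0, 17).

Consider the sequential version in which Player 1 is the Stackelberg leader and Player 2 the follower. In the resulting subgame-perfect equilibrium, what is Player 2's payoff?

Work backward from Player 2's decision.
- T → Player 2 plays W (best of 18, 2, 13, 1); Player 1 gets 10.
- M → Player 2 plays X (best of 16, 20, 6, 11); Player 1 gets 5.
- B → Player 2 plays Y (best of 12, 0, 20, 17); Player 1 gets 20.
Player 1's induced payoffs are 10, 5, 20, so Player 1 commits to B. Subgame-perfect outcome: (B, Y) with payoffs (20, 20).

20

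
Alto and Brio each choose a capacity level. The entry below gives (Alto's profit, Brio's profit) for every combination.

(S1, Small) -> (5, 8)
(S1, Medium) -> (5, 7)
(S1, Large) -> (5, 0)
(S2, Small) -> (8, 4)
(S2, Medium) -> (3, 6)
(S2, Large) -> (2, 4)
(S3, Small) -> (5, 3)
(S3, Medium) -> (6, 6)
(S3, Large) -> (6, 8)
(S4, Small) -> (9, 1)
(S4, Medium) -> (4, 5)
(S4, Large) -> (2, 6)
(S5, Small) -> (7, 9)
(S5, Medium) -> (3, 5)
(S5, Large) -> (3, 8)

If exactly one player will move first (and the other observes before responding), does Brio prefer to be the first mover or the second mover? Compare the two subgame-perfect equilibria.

second

If Alto leads: Brio's best replies are S1→Small, S2→Medium, S3→Large, S4→Large, S5→Small; Alto's induced payoffs 5, 3, 6, 2, 7; outcome (S5, Small), payoffs (7, 9).
If Brio leads: Alto's best replies are Small→S4, Medium→S3, Large→S3; Brio's induced payoffs 1, 6, 8; outcome (S3, Large), payoffs (6, 8).
Brio gets 8 moving first and 9 moving second, so Brio prefers to move second.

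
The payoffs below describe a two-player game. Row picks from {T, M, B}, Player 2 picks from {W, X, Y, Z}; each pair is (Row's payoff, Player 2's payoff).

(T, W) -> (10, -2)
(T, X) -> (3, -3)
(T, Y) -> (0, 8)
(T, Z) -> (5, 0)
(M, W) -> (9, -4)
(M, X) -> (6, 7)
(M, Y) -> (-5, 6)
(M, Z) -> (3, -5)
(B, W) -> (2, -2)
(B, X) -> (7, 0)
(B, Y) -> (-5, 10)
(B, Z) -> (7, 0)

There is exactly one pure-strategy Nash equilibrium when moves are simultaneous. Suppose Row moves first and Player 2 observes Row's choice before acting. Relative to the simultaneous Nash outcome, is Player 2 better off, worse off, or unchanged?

worse off

Solve by backward induction (Row leads).
- T: Player 2 compares -2, -3, 8, 0 and picks Y; Row would get 0.
- M: Player 2 compares -4, 7, 6, -5 and picks X; Row would get 6.
- B: Player 2 compares -2, 0, 10, 0 and picks Y; Row would get -5.
Among 0, 6, -5, the best is 6 at M. Subgame-perfect outcome: (M, X) with payoffs (6, 7).
For the simultaneous game, intersect best replies.
Row's best replies: W→T; X→B; Y→T; Z→B.
Player 2's best replies: T→Y; M→X; B→Y.
Only (T, Y) has each player best-responding; Nash payoffs (0, 8).
Player 2 earns 7 sequentially versus 8 at the Nash outcome: worse off.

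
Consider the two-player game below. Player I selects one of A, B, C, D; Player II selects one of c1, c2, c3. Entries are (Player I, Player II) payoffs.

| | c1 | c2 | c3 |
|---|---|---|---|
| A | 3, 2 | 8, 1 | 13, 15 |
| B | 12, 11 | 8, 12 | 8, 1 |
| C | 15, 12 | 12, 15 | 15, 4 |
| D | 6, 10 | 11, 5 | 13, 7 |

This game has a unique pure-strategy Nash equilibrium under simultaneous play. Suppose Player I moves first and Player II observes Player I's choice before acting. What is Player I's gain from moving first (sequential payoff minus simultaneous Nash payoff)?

1

Backward induction with Player I moving first.
- A: Player II compares 2, 1, 15 and picks c3; Player I would get 13.
- B: Player II compares 11, 12, 1 and picks c2; Player I would get 8.
- C: Player II compares 12, 15, 4 and picks c2; Player I would get 12.
- D: Player II compares 10, 5, 7 and picks c1; Player I would get 6.
Among 13, 8, 12, 6, the best is 13 at A. Subgame-perfect outcome: (A, c3) with payoffs (13, 15).
Now find the simultaneous Nash equilibrium.
Player I's best replies: c1→C; c2→C; c3→C.
Player II's best replies: A→c3; B→c2; C→c2; D→c1.
The unique mutual best reply is (C, c2), giving (12, 15).
Player I's commitment gain: 13 − 12 = 1.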